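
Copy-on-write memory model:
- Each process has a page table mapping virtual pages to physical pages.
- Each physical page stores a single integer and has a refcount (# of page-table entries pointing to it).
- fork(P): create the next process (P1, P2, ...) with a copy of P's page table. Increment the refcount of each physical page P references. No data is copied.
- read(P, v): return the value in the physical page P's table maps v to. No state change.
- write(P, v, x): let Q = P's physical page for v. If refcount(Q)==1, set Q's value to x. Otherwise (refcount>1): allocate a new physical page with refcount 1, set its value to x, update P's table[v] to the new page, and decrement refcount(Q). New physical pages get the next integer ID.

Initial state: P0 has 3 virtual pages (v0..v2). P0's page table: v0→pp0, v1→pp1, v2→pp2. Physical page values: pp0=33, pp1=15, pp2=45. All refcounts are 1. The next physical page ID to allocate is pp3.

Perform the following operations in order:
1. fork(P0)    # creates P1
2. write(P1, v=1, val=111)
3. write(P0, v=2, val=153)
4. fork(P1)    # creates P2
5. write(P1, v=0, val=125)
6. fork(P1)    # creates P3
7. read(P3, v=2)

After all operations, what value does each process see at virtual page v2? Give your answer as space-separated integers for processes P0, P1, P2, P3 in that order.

Answer: 153 45 45 45

Derivation:
Op 1: fork(P0) -> P1. 3 ppages; refcounts: pp0:2 pp1:2 pp2:2
Op 2: write(P1, v1, 111). refcount(pp1)=2>1 -> COPY to pp3. 4 ppages; refcounts: pp0:2 pp1:1 pp2:2 pp3:1
Op 3: write(P0, v2, 153). refcount(pp2)=2>1 -> COPY to pp4. 5 ppages; refcounts: pp0:2 pp1:1 pp2:1 pp3:1 pp4:1
Op 4: fork(P1) -> P2. 5 ppages; refcounts: pp0:3 pp1:1 pp2:2 pp3:2 pp4:1
Op 5: write(P1, v0, 125). refcount(pp0)=3>1 -> COPY to pp5. 6 ppages; refcounts: pp0:2 pp1:1 pp2:2 pp3:2 pp4:1 pp5:1
Op 6: fork(P1) -> P3. 6 ppages; refcounts: pp0:2 pp1:1 pp2:3 pp3:3 pp4:1 pp5:2
Op 7: read(P3, v2) -> 45. No state change.
P0: v2 -> pp4 = 153
P1: v2 -> pp2 = 45
P2: v2 -> pp2 = 45
P3: v2 -> pp2 = 45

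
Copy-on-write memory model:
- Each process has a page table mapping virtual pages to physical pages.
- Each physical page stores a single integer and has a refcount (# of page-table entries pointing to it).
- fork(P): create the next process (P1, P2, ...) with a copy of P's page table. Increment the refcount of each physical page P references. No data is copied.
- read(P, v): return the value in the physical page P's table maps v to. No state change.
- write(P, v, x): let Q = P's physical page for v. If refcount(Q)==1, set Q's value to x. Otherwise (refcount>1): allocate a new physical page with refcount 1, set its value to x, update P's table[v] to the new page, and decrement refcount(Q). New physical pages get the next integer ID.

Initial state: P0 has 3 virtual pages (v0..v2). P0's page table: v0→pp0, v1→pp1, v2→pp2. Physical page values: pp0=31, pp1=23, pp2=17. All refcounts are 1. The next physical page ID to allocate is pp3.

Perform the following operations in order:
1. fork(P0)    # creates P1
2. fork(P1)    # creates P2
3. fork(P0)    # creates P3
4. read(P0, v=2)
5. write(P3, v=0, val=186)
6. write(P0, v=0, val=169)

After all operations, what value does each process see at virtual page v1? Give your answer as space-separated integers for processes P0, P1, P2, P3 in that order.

Op 1: fork(P0) -> P1. 3 ppages; refcounts: pp0:2 pp1:2 pp2:2
Op 2: fork(P1) -> P2. 3 ppages; refcounts: pp0:3 pp1:3 pp2:3
Op 3: fork(P0) -> P3. 3 ppages; refcounts: pp0:4 pp1:4 pp2:4
Op 4: read(P0, v2) -> 17. No state change.
Op 5: write(P3, v0, 186). refcount(pp0)=4>1 -> COPY to pp3. 4 ppages; refcounts: pp0:3 pp1:4 pp2:4 pp3:1
Op 6: write(P0, v0, 169). refcount(pp0)=3>1 -> COPY to pp4. 5 ppages; refcounts: pp0:2 pp1:4 pp2:4 pp3:1 pp4:1
P0: v1 -> pp1 = 23
P1: v1 -> pp1 = 23
P2: v1 -> pp1 = 23
P3: v1 -> pp1 = 23

Answer: 23 23 23 23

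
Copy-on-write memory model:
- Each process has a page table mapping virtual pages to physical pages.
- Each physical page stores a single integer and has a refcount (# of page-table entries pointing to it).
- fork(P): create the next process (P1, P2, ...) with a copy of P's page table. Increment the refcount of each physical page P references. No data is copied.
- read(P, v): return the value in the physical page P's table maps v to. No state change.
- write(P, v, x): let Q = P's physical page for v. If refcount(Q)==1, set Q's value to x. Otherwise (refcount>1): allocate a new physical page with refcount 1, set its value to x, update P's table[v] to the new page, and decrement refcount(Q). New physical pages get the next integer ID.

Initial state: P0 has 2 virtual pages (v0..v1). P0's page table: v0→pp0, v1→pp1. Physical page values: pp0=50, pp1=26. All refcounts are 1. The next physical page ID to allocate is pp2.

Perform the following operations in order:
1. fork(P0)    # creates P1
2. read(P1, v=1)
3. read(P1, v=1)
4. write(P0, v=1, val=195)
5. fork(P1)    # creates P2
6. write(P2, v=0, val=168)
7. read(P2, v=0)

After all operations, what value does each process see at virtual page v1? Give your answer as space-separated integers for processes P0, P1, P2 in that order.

Op 1: fork(P0) -> P1. 2 ppages; refcounts: pp0:2 pp1:2
Op 2: read(P1, v1) -> 26. No state change.
Op 3: read(P1, v1) -> 26. No state change.
Op 4: write(P0, v1, 195). refcount(pp1)=2>1 -> COPY to pp2. 3 ppages; refcounts: pp0:2 pp1:1 pp2:1
Op 5: fork(P1) -> P2. 3 ppages; refcounts: pp0:3 pp1:2 pp2:1
Op 6: write(P2, v0, 168). refcount(pp0)=3>1 -> COPY to pp3. 4 ppages; refcounts: pp0:2 pp1:2 pp2:1 pp3:1
Op 7: read(P2, v0) -> 168. No state change.
P0: v1 -> pp2 = 195
P1: v1 -> pp1 = 26
P2: v1 -> pp1 = 26

Answer: 195 26 26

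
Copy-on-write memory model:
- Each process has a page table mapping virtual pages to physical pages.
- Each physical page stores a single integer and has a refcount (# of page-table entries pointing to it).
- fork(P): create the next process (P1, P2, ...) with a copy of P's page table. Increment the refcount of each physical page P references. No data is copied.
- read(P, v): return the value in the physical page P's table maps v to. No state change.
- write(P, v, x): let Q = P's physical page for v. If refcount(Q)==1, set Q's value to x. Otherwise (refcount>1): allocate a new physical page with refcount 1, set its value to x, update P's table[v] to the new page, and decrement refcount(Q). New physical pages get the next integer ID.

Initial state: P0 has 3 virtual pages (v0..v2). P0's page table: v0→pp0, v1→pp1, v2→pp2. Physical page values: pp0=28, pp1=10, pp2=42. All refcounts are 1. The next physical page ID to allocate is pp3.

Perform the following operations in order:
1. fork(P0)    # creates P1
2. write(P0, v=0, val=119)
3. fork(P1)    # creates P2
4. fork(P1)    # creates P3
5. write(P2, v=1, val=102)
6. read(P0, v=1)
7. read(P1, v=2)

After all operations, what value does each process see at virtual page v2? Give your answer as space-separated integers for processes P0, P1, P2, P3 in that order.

Answer: 42 42 42 42

Derivation:
Op 1: fork(P0) -> P1. 3 ppages; refcounts: pp0:2 pp1:2 pp2:2
Op 2: write(P0, v0, 119). refcount(pp0)=2>1 -> COPY to pp3. 4 ppages; refcounts: pp0:1 pp1:2 pp2:2 pp3:1
Op 3: fork(P1) -> P2. 4 ppages; refcounts: pp0:2 pp1:3 pp2:3 pp3:1
Op 4: fork(P1) -> P3. 4 ppages; refcounts: pp0:3 pp1:4 pp2:4 pp3:1
Op 5: write(P2, v1, 102). refcount(pp1)=4>1 -> COPY to pp4. 5 ppages; refcounts: pp0:3 pp1:3 pp2:4 pp3:1 pp4:1
Op 6: read(P0, v1) -> 10. No state change.
Op 7: read(P1, v2) -> 42. No state change.
P0: v2 -> pp2 = 42
P1: v2 -> pp2 = 42
P2: v2 -> pp2 = 42
P3: v2 -> pp2 = 42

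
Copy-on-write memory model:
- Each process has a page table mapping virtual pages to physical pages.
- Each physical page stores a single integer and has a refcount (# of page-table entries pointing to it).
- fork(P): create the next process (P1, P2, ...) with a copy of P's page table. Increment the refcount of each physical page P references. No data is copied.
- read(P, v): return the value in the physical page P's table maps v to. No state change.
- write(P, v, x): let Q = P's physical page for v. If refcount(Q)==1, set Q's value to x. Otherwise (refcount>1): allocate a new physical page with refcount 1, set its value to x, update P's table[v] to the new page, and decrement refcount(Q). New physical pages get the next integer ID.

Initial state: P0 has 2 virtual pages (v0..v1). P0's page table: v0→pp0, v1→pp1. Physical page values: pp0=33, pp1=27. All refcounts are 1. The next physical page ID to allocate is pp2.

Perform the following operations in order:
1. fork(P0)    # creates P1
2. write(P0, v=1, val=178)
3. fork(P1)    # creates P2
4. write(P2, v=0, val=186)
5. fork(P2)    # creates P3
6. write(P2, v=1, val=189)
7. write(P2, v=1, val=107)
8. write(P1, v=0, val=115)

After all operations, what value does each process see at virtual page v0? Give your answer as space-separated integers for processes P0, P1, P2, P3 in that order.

Answer: 33 115 186 186

Derivation:
Op 1: fork(P0) -> P1. 2 ppages; refcounts: pp0:2 pp1:2
Op 2: write(P0, v1, 178). refcount(pp1)=2>1 -> COPY to pp2. 3 ppages; refcounts: pp0:2 pp1:1 pp2:1
Op 3: fork(P1) -> P2. 3 ppages; refcounts: pp0:3 pp1:2 pp2:1
Op 4: write(P2, v0, 186). refcount(pp0)=3>1 -> COPY to pp3. 4 ppages; refcounts: pp0:2 pp1:2 pp2:1 pp3:1
Op 5: fork(P2) -> P3. 4 ppages; refcounts: pp0:2 pp1:3 pp2:1 pp3:2
Op 6: write(P2, v1, 189). refcount(pp1)=3>1 -> COPY to pp4. 5 ppages; refcounts: pp0:2 pp1:2 pp2:1 pp3:2 pp4:1
Op 7: write(P2, v1, 107). refcount(pp4)=1 -> write in place. 5 ppages; refcounts: pp0:2 pp1:2 pp2:1 pp3:2 pp4:1
Op 8: write(P1, v0, 115). refcount(pp0)=2>1 -> COPY to pp5. 6 ppages; refcounts: pp0:1 pp1:2 pp2:1 pp3:2 pp4:1 pp5:1
P0: v0 -> pp0 = 33
P1: v0 -> pp5 = 115
P2: v0 -> pp3 = 186
P3: v0 -> pp3 = 186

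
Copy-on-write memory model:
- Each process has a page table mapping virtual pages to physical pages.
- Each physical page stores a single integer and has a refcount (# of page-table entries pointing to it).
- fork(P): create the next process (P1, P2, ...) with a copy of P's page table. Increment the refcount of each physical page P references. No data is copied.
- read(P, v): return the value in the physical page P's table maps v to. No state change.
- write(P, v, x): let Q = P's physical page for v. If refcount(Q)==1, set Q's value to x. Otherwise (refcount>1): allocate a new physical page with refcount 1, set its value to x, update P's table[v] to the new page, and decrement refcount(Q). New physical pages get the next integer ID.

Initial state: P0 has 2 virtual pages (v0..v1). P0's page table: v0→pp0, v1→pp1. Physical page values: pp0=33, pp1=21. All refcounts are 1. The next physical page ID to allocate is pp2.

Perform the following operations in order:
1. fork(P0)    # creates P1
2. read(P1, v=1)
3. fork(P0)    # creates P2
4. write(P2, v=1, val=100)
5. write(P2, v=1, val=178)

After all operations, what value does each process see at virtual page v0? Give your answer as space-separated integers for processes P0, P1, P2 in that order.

Answer: 33 33 33

Derivation:
Op 1: fork(P0) -> P1. 2 ppages; refcounts: pp0:2 pp1:2
Op 2: read(P1, v1) -> 21. No state change.
Op 3: fork(P0) -> P2. 2 ppages; refcounts: pp0:3 pp1:3
Op 4: write(P2, v1, 100). refcount(pp1)=3>1 -> COPY to pp2. 3 ppages; refcounts: pp0:3 pp1:2 pp2:1
Op 5: write(P2, v1, 178). refcount(pp2)=1 -> write in place. 3 ppages; refcounts: pp0:3 pp1:2 pp2:1
P0: v0 -> pp0 = 33
P1: v0 -> pp0 = 33
P2: v0 -> pp0 = 33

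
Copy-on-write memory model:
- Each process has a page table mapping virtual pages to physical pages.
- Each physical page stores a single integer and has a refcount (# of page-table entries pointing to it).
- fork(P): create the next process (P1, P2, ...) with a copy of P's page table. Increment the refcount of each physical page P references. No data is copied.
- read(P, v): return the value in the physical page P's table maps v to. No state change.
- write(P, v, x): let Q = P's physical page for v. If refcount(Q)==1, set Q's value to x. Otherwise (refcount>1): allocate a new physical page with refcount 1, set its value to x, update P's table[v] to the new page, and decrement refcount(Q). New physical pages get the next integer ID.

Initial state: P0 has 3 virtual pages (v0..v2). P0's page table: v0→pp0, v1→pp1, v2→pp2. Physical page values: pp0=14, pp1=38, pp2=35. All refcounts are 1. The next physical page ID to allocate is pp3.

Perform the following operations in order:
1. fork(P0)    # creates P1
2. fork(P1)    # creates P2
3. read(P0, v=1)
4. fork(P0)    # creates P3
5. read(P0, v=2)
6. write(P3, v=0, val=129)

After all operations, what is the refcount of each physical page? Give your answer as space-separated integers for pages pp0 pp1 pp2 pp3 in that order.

Answer: 3 4 4 1

Derivation:
Op 1: fork(P0) -> P1. 3 ppages; refcounts: pp0:2 pp1:2 pp2:2
Op 2: fork(P1) -> P2. 3 ppages; refcounts: pp0:3 pp1:3 pp2:3
Op 3: read(P0, v1) -> 38. No state change.
Op 4: fork(P0) -> P3. 3 ppages; refcounts: pp0:4 pp1:4 pp2:4
Op 5: read(P0, v2) -> 35. No state change.
Op 6: write(P3, v0, 129). refcount(pp0)=4>1 -> COPY to pp3. 4 ppages; refcounts: pp0:3 pp1:4 pp2:4 pp3:1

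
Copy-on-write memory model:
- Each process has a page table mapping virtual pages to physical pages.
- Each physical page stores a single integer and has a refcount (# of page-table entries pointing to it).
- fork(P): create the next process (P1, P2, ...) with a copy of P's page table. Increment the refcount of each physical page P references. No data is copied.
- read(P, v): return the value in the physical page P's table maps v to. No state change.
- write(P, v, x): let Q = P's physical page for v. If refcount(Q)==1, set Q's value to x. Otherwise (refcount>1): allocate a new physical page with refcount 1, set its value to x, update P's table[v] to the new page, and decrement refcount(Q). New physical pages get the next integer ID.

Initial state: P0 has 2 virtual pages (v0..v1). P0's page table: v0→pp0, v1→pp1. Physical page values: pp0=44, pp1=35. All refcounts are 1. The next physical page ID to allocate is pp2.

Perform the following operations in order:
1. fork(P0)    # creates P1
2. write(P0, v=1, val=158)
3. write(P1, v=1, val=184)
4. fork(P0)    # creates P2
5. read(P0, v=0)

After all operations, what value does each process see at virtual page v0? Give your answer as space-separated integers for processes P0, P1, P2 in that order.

Op 1: fork(P0) -> P1. 2 ppages; refcounts: pp0:2 pp1:2
Op 2: write(P0, v1, 158). refcount(pp1)=2>1 -> COPY to pp2. 3 ppages; refcounts: pp0:2 pp1:1 pp2:1
Op 3: write(P1, v1, 184). refcount(pp1)=1 -> write in place. 3 ppages; refcounts: pp0:2 pp1:1 pp2:1
Op 4: fork(P0) -> P2. 3 ppages; refcounts: pp0:3 pp1:1 pp2:2
Op 5: read(P0, v0) -> 44. No state change.
P0: v0 -> pp0 = 44
P1: v0 -> pp0 = 44
P2: v0 -> pp0 = 44

Answer: 44 44 44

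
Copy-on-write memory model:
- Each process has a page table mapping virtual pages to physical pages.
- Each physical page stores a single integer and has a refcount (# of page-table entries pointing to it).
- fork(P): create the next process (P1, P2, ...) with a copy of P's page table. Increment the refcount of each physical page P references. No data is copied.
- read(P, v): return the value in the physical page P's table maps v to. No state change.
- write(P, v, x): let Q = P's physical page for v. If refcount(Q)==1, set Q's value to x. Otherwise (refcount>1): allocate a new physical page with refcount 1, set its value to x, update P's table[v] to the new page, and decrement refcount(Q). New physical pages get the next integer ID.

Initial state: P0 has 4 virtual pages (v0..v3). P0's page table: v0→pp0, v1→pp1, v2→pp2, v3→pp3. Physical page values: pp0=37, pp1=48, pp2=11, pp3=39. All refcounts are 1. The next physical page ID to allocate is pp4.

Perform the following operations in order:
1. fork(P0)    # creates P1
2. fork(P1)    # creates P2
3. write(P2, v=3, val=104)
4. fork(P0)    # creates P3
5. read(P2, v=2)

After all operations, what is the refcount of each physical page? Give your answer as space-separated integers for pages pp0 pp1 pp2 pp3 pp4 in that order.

Op 1: fork(P0) -> P1. 4 ppages; refcounts: pp0:2 pp1:2 pp2:2 pp3:2
Op 2: fork(P1) -> P2. 4 ppages; refcounts: pp0:3 pp1:3 pp2:3 pp3:3
Op 3: write(P2, v3, 104). refcount(pp3)=3>1 -> COPY to pp4. 5 ppages; refcounts: pp0:3 pp1:3 pp2:3 pp3:2 pp4:1
Op 4: fork(P0) -> P3. 5 ppages; refcounts: pp0:4 pp1:4 pp2:4 pp3:3 pp4:1
Op 5: read(P2, v2) -> 11. No state change.

Answer: 4 4 4 3 1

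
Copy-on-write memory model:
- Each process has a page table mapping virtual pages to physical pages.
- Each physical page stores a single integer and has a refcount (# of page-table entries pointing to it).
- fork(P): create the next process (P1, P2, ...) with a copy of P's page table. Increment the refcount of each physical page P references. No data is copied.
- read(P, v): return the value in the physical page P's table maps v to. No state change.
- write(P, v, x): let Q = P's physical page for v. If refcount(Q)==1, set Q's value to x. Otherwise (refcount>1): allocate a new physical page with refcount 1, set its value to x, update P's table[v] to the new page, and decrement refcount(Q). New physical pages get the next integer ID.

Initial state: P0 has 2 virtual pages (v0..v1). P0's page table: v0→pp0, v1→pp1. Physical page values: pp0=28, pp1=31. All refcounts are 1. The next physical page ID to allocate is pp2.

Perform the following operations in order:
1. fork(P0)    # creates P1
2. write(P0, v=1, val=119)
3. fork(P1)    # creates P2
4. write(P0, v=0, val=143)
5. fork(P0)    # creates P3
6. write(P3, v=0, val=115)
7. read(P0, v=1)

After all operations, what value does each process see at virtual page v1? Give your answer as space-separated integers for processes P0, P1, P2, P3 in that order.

Answer: 119 31 31 119

Derivation:
Op 1: fork(P0) -> P1. 2 ppages; refcounts: pp0:2 pp1:2
Op 2: write(P0, v1, 119). refcount(pp1)=2>1 -> COPY to pp2. 3 ppages; refcounts: pp0:2 pp1:1 pp2:1
Op 3: fork(P1) -> P2. 3 ppages; refcounts: pp0:3 pp1:2 pp2:1
Op 4: write(P0, v0, 143). refcount(pp0)=3>1 -> COPY to pp3. 4 ppages; refcounts: pp0:2 pp1:2 pp2:1 pp3:1
Op 5: fork(P0) -> P3. 4 ppages; refcounts: pp0:2 pp1:2 pp2:2 pp3:2
Op 6: write(P3, v0, 115). refcount(pp3)=2>1 -> COPY to pp4. 5 ppages; refcounts: pp0:2 pp1:2 pp2:2 pp3:1 pp4:1
Op 7: read(P0, v1) -> 119. No state change.
P0: v1 -> pp2 = 119
P1: v1 -> pp1 = 31
P2: v1 -> pp1 = 31
P3: v1 -> pp2 = 119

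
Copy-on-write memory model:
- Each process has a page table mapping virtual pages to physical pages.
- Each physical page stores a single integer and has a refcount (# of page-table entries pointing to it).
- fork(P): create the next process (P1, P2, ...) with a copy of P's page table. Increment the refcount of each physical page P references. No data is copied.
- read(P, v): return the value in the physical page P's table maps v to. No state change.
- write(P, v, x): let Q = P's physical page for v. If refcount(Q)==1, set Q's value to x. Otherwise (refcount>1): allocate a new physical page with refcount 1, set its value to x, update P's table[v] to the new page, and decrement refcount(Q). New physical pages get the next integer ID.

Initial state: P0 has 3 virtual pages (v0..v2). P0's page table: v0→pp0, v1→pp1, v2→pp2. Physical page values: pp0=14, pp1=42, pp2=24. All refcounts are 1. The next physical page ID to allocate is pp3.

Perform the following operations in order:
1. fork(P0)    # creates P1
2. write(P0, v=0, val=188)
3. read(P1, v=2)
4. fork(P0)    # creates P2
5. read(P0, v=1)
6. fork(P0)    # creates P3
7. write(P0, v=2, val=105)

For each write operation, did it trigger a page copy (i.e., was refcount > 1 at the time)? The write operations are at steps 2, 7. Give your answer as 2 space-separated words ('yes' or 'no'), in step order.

Op 1: fork(P0) -> P1. 3 ppages; refcounts: pp0:2 pp1:2 pp2:2
Op 2: write(P0, v0, 188). refcount(pp0)=2>1 -> COPY to pp3. 4 ppages; refcounts: pp0:1 pp1:2 pp2:2 pp3:1
Op 3: read(P1, v2) -> 24. No state change.
Op 4: fork(P0) -> P2. 4 ppages; refcounts: pp0:1 pp1:3 pp2:3 pp3:2
Op 5: read(P0, v1) -> 42. No state change.
Op 6: fork(P0) -> P3. 4 ppages; refcounts: pp0:1 pp1:4 pp2:4 pp3:3
Op 7: write(P0, v2, 105). refcount(pp2)=4>1 -> COPY to pp4. 5 ppages; refcounts: pp0:1 pp1:4 pp2:3 pp3:3 pp4:1

yes yes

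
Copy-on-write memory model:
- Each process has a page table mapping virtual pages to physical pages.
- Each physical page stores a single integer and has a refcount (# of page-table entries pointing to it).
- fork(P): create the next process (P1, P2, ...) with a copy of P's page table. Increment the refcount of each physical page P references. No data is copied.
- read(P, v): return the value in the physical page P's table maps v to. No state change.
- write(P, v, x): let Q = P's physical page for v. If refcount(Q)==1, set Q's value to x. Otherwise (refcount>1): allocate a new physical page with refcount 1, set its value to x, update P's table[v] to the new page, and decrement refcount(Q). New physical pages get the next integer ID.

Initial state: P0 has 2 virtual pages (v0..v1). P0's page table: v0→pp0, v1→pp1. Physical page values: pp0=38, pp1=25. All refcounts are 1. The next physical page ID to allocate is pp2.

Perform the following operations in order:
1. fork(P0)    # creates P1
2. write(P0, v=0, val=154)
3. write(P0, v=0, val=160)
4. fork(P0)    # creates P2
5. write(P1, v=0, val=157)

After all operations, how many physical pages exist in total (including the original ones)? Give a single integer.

Op 1: fork(P0) -> P1. 2 ppages; refcounts: pp0:2 pp1:2
Op 2: write(P0, v0, 154). refcount(pp0)=2>1 -> COPY to pp2. 3 ppages; refcounts: pp0:1 pp1:2 pp2:1
Op 3: write(P0, v0, 160). refcount(pp2)=1 -> write in place. 3 ppages; refcounts: pp0:1 pp1:2 pp2:1
Op 4: fork(P0) -> P2. 3 ppages; refcounts: pp0:1 pp1:3 pp2:2
Op 5: write(P1, v0, 157). refcount(pp0)=1 -> write in place. 3 ppages; refcounts: pp0:1 pp1:3 pp2:2

Answer: 3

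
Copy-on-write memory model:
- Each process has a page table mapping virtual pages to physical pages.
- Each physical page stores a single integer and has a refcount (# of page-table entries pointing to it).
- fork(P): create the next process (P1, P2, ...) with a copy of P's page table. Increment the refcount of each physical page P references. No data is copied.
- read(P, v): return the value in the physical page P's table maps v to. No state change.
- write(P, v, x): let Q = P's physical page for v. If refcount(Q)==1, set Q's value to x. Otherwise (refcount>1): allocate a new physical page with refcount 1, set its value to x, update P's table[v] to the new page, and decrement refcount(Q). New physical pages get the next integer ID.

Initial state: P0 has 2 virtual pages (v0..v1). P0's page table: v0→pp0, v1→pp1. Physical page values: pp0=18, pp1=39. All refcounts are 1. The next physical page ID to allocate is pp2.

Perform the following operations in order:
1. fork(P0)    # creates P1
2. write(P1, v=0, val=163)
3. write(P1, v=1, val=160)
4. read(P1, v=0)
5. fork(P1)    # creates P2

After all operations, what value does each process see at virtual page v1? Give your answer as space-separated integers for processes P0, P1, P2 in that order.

Answer: 39 160 160

Derivation:
Op 1: fork(P0) -> P1. 2 ppages; refcounts: pp0:2 pp1:2
Op 2: write(P1, v0, 163). refcount(pp0)=2>1 -> COPY to pp2. 3 ppages; refcounts: pp0:1 pp1:2 pp2:1
Op 3: write(P1, v1, 160). refcount(pp1)=2>1 -> COPY to pp3. 4 ppages; refcounts: pp0:1 pp1:1 pp2:1 pp3:1
Op 4: read(P1, v0) -> 163. No state change.
Op 5: fork(P1) -> P2. 4 ppages; refcounts: pp0:1 pp1:1 pp2:2 pp3:2
P0: v1 -> pp1 = 39
P1: v1 -> pp3 = 160
P2: v1 -> pp3 = 160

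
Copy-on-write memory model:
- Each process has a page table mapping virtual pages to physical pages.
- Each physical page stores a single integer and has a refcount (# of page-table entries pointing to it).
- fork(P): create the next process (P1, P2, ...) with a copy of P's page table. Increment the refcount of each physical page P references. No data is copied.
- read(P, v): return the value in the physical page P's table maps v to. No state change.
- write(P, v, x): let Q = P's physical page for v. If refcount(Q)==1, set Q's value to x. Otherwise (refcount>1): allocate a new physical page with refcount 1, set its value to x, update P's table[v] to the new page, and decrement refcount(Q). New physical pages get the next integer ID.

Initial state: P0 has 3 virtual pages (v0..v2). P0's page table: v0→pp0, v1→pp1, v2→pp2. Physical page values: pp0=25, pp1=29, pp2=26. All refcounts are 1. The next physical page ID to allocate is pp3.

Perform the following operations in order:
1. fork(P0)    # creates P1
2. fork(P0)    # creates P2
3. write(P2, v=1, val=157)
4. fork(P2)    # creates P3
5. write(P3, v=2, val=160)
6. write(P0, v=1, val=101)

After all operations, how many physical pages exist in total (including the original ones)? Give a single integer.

Answer: 6

Derivation:
Op 1: fork(P0) -> P1. 3 ppages; refcounts: pp0:2 pp1:2 pp2:2
Op 2: fork(P0) -> P2. 3 ppages; refcounts: pp0:3 pp1:3 pp2:3
Op 3: write(P2, v1, 157). refcount(pp1)=3>1 -> COPY to pp3. 4 ppages; refcounts: pp0:3 pp1:2 pp2:3 pp3:1
Op 4: fork(P2) -> P3. 4 ppages; refcounts: pp0:4 pp1:2 pp2:4 pp3:2
Op 5: write(P3, v2, 160). refcount(pp2)=4>1 -> COPY to pp4. 5 ppages; refcounts: pp0:4 pp1:2 pp2:3 pp3:2 pp4:1
Op 6: write(P0, v1, 101). refcount(pp1)=2>1 -> COPY to pp5. 6 ppages; refcounts: pp0:4 pp1:1 pp2:3 pp3:2 pp4:1 pp5:1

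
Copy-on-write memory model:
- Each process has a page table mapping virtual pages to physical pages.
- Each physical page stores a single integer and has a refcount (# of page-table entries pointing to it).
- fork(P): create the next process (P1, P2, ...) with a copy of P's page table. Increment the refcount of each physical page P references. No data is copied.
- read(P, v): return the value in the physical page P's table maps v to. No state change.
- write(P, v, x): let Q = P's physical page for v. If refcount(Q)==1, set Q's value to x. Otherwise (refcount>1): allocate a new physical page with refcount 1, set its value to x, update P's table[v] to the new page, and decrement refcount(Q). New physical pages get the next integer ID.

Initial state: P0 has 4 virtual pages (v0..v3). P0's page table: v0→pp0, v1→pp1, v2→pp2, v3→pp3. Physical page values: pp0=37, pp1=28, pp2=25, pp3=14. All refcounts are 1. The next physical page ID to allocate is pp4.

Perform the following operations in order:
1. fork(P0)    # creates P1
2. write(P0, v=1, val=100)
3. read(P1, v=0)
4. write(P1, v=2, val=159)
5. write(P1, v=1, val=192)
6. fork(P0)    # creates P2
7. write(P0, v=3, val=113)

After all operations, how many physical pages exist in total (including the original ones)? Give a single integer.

Answer: 7

Derivation:
Op 1: fork(P0) -> P1. 4 ppages; refcounts: pp0:2 pp1:2 pp2:2 pp3:2
Op 2: write(P0, v1, 100). refcount(pp1)=2>1 -> COPY to pp4. 5 ppages; refcounts: pp0:2 pp1:1 pp2:2 pp3:2 pp4:1
Op 3: read(P1, v0) -> 37. No state change.
Op 4: write(P1, v2, 159). refcount(pp2)=2>1 -> COPY to pp5. 6 ppages; refcounts: pp0:2 pp1:1 pp2:1 pp3:2 pp4:1 pp5:1
Op 5: write(P1, v1, 192). refcount(pp1)=1 -> write in place. 6 ppages; refcounts: pp0:2 pp1:1 pp2:1 pp3:2 pp4:1 pp5:1
Op 6: fork(P0) -> P2. 6 ppages; refcounts: pp0:3 pp1:1 pp2:2 pp3:3 pp4:2 pp5:1
Op 7: write(P0, v3, 113). refcount(pp3)=3>1 -> COPY to pp6. 7 ppages; refcounts: pp0:3 pp1:1 pp2:2 pp3:2 pp4:2 pp5:1 pp6:1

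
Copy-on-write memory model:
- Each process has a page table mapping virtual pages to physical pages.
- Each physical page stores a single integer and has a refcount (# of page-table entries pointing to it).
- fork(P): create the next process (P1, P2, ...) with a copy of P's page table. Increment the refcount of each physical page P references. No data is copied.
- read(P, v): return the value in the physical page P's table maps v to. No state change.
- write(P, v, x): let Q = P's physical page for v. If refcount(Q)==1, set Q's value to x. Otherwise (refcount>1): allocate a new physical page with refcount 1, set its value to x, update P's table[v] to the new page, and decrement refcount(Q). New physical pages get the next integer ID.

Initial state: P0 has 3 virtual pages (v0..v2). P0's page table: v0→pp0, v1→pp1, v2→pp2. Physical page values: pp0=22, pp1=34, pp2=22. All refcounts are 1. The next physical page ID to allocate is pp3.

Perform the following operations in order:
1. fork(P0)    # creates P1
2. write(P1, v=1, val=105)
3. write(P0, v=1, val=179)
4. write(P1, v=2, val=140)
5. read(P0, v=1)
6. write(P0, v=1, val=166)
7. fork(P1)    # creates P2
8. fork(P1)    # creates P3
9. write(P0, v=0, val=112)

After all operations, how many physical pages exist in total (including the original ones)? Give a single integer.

Op 1: fork(P0) -> P1. 3 ppages; refcounts: pp0:2 pp1:2 pp2:2
Op 2: write(P1, v1, 105). refcount(pp1)=2>1 -> COPY to pp3. 4 ppages; refcounts: pp0:2 pp1:1 pp2:2 pp3:1
Op 3: write(P0, v1, 179). refcount(pp1)=1 -> write in place. 4 ppages; refcounts: pp0:2 pp1:1 pp2:2 pp3:1
Op 4: write(P1, v2, 140). refcount(pp2)=2>1 -> COPY to pp4. 5 ppages; refcounts: pp0:2 pp1:1 pp2:1 pp3:1 pp4:1
Op 5: read(P0, v1) -> 179. No state change.
Op 6: write(P0, v1, 166). refcount(pp1)=1 -> write in place. 5 ppages; refcounts: pp0:2 pp1:1 pp2:1 pp3:1 pp4:1
Op 7: fork(P1) -> P2. 5 ppages; refcounts: pp0:3 pp1:1 pp2:1 pp3:2 pp4:2
Op 8: fork(P1) -> P3. 5 ppages; refcounts: pp0:4 pp1:1 pp2:1 pp3:3 pp4:3
Op 9: write(P0, v0, 112). refcount(pp0)=4>1 -> COPY to pp5. 6 ppages; refcounts: pp0:3 pp1:1 pp2:1 pp3:3 pp4:3 pp5:1

Answer: 6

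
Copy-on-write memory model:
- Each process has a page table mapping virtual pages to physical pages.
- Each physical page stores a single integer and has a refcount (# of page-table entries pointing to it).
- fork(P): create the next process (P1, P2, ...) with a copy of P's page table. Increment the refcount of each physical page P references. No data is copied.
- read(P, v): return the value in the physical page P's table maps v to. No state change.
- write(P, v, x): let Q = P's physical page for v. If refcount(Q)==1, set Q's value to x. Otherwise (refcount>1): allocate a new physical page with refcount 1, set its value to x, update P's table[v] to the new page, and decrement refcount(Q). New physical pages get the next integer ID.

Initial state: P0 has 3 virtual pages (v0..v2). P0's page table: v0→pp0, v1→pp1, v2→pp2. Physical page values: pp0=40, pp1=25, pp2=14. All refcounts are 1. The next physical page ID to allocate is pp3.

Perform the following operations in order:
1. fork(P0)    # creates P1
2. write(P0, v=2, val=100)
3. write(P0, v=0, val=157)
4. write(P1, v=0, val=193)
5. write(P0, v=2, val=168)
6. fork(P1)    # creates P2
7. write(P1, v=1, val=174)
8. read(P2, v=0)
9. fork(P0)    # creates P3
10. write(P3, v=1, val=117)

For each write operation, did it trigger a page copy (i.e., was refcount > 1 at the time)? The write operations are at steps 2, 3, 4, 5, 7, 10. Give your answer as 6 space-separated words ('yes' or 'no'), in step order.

Op 1: fork(P0) -> P1. 3 ppages; refcounts: pp0:2 pp1:2 pp2:2
Op 2: write(P0, v2, 100). refcount(pp2)=2>1 -> COPY to pp3. 4 ppages; refcounts: pp0:2 pp1:2 pp2:1 pp3:1
Op 3: write(P0, v0, 157). refcount(pp0)=2>1 -> COPY to pp4. 5 ppages; refcounts: pp0:1 pp1:2 pp2:1 pp3:1 pp4:1
Op 4: write(P1, v0, 193). refcount(pp0)=1 -> write in place. 5 ppages; refcounts: pp0:1 pp1:2 pp2:1 pp3:1 pp4:1
Op 5: write(P0, v2, 168). refcount(pp3)=1 -> write in place. 5 ppages; refcounts: pp0:1 pp1:2 pp2:1 pp3:1 pp4:1
Op 6: fork(P1) -> P2. 5 ppages; refcounts: pp0:2 pp1:3 pp2:2 pp3:1 pp4:1
Op 7: write(P1, v1, 174). refcount(pp1)=3>1 -> COPY to pp5. 6 ppages; refcounts: pp0:2 pp1:2 pp2:2 pp3:1 pp4:1 pp5:1
Op 8: read(P2, v0) -> 193. No state change.
Op 9: fork(P0) -> P3. 6 ppages; refcounts: pp0:2 pp1:3 pp2:2 pp3:2 pp4:2 pp5:1
Op 10: write(P3, v1, 117). refcount(pp1)=3>1 -> COPY to pp6. 7 ppages; refcounts: pp0:2 pp1:2 pp2:2 pp3:2 pp4:2 pp5:1 pp6:1

yes yes no no yes yes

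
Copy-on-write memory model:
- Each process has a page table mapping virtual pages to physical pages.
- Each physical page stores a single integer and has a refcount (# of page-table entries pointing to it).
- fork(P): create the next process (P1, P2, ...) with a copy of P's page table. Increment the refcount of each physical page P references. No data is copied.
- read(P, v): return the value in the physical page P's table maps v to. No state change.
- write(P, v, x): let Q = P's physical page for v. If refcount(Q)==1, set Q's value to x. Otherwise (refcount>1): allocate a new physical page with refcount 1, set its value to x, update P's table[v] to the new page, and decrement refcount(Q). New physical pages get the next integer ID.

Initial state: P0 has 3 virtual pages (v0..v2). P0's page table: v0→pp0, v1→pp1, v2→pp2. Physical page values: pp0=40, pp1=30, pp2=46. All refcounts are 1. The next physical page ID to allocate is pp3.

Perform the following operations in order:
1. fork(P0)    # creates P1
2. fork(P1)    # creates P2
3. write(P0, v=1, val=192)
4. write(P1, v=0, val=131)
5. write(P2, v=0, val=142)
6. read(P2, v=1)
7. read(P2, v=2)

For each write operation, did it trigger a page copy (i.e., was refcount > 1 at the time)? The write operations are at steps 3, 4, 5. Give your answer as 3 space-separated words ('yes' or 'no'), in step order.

Op 1: fork(P0) -> P1. 3 ppages; refcounts: pp0:2 pp1:2 pp2:2
Op 2: fork(P1) -> P2. 3 ppages; refcounts: pp0:3 pp1:3 pp2:3
Op 3: write(P0, v1, 192). refcount(pp1)=3>1 -> COPY to pp3. 4 ppages; refcounts: pp0:3 pp1:2 pp2:3 pp3:1
Op 4: write(P1, v0, 131). refcount(pp0)=3>1 -> COPY to pp4. 5 ppages; refcounts: pp0:2 pp1:2 pp2:3 pp3:1 pp4:1
Op 5: write(P2, v0, 142). refcount(pp0)=2>1 -> COPY to pp5. 6 ppages; refcounts: pp0:1 pp1:2 pp2:3 pp3:1 pp4:1 pp5:1
Op 6: read(P2, v1) -> 30. No state change.
Op 7: read(P2, v2) -> 46. No state change.

yes yes yes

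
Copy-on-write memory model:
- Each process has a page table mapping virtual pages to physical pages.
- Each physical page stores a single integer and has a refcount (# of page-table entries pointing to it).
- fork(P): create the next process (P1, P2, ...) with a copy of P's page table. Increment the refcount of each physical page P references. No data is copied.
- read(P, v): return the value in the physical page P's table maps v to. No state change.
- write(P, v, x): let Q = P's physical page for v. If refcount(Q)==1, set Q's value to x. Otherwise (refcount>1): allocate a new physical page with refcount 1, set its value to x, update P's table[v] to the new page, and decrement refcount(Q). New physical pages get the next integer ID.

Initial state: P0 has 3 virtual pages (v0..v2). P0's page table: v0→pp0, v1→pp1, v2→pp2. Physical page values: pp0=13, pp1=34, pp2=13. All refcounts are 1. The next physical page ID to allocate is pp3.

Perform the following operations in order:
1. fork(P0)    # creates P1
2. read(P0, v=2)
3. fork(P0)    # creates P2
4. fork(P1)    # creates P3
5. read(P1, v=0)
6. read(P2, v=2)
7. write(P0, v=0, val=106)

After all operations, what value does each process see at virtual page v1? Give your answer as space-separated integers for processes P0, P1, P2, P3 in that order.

Answer: 34 34 34 34

Derivation:
Op 1: fork(P0) -> P1. 3 ppages; refcounts: pp0:2 pp1:2 pp2:2
Op 2: read(P0, v2) -> 13. No state change.
Op 3: fork(P0) -> P2. 3 ppages; refcounts: pp0:3 pp1:3 pp2:3
Op 4: fork(P1) -> P3. 3 ppages; refcounts: pp0:4 pp1:4 pp2:4
Op 5: read(P1, v0) -> 13. No state change.
Op 6: read(P2, v2) -> 13. No state change.
Op 7: write(P0, v0, 106). refcount(pp0)=4>1 -> COPY to pp3. 4 ppages; refcounts: pp0:3 pp1:4 pp2:4 pp3:1
P0: v1 -> pp1 = 34
P1: v1 -> pp1 = 34
P2: v1 -> pp1 = 34
P3: v1 -> pp1 = 34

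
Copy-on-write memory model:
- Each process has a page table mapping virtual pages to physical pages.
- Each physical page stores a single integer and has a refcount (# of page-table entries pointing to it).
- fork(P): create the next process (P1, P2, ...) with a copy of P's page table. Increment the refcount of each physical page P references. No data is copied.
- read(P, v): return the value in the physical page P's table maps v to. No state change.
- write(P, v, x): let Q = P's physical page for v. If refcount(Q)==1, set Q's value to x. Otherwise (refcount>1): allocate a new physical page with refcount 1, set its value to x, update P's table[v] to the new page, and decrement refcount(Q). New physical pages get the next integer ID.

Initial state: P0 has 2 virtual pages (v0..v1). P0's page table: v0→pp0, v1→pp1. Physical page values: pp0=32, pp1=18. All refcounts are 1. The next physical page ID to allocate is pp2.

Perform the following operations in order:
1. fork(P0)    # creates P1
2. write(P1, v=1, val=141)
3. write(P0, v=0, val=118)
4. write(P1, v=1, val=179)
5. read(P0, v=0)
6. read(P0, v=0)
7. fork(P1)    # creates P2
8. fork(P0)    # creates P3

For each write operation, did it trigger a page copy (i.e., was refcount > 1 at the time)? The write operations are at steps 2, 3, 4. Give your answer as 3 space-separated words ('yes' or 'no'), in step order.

Op 1: fork(P0) -> P1. 2 ppages; refcounts: pp0:2 pp1:2
Op 2: write(P1, v1, 141). refcount(pp1)=2>1 -> COPY to pp2. 3 ppages; refcounts: pp0:2 pp1:1 pp2:1
Op 3: write(P0, v0, 118). refcount(pp0)=2>1 -> COPY to pp3. 4 ppages; refcounts: pp0:1 pp1:1 pp2:1 pp3:1
Op 4: write(P1, v1, 179). refcount(pp2)=1 -> write in place. 4 ppages; refcounts: pp0:1 pp1:1 pp2:1 pp3:1
Op 5: read(P0, v0) -> 118. No state change.
Op 6: read(P0, v0) -> 118. No state change.
Op 7: fork(P1) -> P2. 4 ppages; refcounts: pp0:2 pp1:1 pp2:2 pp3:1
Op 8: fork(P0) -> P3. 4 ppages; refcounts: pp0:2 pp1:2 pp2:2 pp3:2

yes yes no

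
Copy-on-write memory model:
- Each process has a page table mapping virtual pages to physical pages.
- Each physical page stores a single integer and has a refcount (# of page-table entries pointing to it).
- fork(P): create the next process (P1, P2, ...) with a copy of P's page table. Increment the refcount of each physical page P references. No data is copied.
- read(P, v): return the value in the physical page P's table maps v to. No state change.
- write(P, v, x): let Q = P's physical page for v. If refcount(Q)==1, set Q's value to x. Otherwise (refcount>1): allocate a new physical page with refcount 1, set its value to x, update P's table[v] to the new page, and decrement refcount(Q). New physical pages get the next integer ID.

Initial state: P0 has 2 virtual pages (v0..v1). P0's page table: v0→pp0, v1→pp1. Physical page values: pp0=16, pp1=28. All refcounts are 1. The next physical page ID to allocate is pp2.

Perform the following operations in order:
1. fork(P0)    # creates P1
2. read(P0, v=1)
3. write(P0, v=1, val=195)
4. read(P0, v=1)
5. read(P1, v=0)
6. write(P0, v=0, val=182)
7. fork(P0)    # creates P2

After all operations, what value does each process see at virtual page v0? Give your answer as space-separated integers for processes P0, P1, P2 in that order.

Answer: 182 16 182

Derivation:
Op 1: fork(P0) -> P1. 2 ppages; refcounts: pp0:2 pp1:2
Op 2: read(P0, v1) -> 28. No state change.
Op 3: write(P0, v1, 195). refcount(pp1)=2>1 -> COPY to pp2. 3 ppages; refcounts: pp0:2 pp1:1 pp2:1
Op 4: read(P0, v1) -> 195. No state change.
Op 5: read(P1, v0) -> 16. No state change.
Op 6: write(P0, v0, 182). refcount(pp0)=2>1 -> COPY to pp3. 4 ppages; refcounts: pp0:1 pp1:1 pp2:1 pp3:1
Op 7: fork(P0) -> P2. 4 ppages; refcounts: pp0:1 pp1:1 pp2:2 pp3:2
P0: v0 -> pp3 = 182
P1: v0 -> pp0 = 16
P2: v0 -> pp3 = 182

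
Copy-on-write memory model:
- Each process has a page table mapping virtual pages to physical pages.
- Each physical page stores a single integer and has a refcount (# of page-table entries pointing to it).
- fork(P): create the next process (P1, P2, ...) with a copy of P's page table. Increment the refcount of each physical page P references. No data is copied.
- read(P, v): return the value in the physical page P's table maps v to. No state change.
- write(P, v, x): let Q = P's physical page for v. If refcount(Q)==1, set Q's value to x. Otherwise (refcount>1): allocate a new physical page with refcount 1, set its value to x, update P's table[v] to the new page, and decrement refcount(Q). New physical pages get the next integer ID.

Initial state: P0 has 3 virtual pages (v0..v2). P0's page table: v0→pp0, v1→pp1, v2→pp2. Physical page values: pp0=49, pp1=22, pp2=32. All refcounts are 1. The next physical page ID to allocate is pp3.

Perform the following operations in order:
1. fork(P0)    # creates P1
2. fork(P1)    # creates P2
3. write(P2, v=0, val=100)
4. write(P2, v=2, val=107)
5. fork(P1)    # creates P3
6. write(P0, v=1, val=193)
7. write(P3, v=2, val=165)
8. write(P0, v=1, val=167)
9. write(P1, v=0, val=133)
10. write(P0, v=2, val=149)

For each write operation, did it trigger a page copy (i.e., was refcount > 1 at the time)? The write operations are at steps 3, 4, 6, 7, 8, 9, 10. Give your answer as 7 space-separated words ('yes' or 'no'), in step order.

Op 1: fork(P0) -> P1. 3 ppages; refcounts: pp0:2 pp1:2 pp2:2
Op 2: fork(P1) -> P2. 3 ppages; refcounts: pp0:3 pp1:3 pp2:3
Op 3: write(P2, v0, 100). refcount(pp0)=3>1 -> COPY to pp3. 4 ppages; refcounts: pp0:2 pp1:3 pp2:3 pp3:1
Op 4: write(P2, v2, 107). refcount(pp2)=3>1 -> COPY to pp4. 5 ppages; refcounts: pp0:2 pp1:3 pp2:2 pp3:1 pp4:1
Op 5: fork(P1) -> P3. 5 ppages; refcounts: pp0:3 pp1:4 pp2:3 pp3:1 pp4:1
Op 6: write(P0, v1, 193). refcount(pp1)=4>1 -> COPY to pp5. 6 ppages; refcounts: pp0:3 pp1:3 pp2:3 pp3:1 pp4:1 pp5:1
Op 7: write(P3, v2, 165). refcount(pp2)=3>1 -> COPY to pp6. 7 ppages; refcounts: pp0:3 pp1:3 pp2:2 pp3:1 pp4:1 pp5:1 pp6:1
Op 8: write(P0, v1, 167). refcount(pp5)=1 -> write in place. 7 ppages; refcounts: pp0:3 pp1:3 pp2:2 pp3:1 pp4:1 pp5:1 pp6:1
Op 9: write(P1, v0, 133). refcount(pp0)=3>1 -> COPY to pp7. 8 ppages; refcounts: pp0:2 pp1:3 pp2:2 pp3:1 pp4:1 pp5:1 pp6:1 pp7:1
Op 10: write(P0, v2, 149). refcount(pp2)=2>1 -> COPY to pp8. 9 ppages; refcounts: pp0:2 pp1:3 pp2:1 pp3:1 pp4:1 pp5:1 pp6:1 pp7:1 pp8:1

yes yes yes yes no yes yes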